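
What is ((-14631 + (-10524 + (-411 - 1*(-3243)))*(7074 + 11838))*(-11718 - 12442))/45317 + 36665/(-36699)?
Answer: 128994611027014595/1663088583 ≈ 7.7563e+7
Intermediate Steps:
((-14631 + (-10524 + (-411 - 1*(-3243)))*(7074 + 11838))*(-11718 - 12442))/45317 + 36665/(-36699) = ((-14631 + (-10524 + (-411 + 3243))*18912)*(-24160))*(1/45317) + 36665*(-1/36699) = ((-14631 + (-10524 + 2832)*18912)*(-24160))*(1/45317) - 36665/36699 = ((-14631 - 7692*18912)*(-24160))*(1/45317) - 36665/36699 = ((-14631 - 145471104)*(-24160))*(1/45317) - 36665/36699 = -145485735*(-24160)*(1/45317) - 36665/36699 = 3514935357600*(1/45317) - 36665/36699 = 3514935357600/45317 - 36665/36699 = 128994611027014595/1663088583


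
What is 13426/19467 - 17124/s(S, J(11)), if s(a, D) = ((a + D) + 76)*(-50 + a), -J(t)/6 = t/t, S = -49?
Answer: 1911458/214137 ≈ 8.9263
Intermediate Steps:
J(t) = -6 (J(t) = -6*t/t = -6*1 = -6)
s(a, D) = (-50 + a)*(76 + D + a) (s(a, D) = ((D + a) + 76)*(-50 + a) = (76 + D + a)*(-50 + a) = (-50 + a)*(76 + D + a))
13426/19467 - 17124/s(S, J(11)) = 13426/19467 - 17124/(-3800 + (-49)² - 50*(-6) + 26*(-49) - 6*(-49)) = 13426*(1/19467) - 17124/(-3800 + 2401 + 300 - 1274 + 294) = 1918/2781 - 17124/(-2079) = 1918/2781 - 17124*(-1/2079) = 1918/2781 + 5708/693 = 1911458/214137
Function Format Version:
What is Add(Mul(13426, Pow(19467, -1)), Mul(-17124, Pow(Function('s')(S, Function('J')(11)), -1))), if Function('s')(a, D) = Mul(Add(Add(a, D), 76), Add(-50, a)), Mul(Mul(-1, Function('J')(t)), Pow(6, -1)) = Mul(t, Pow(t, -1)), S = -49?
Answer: Rational(1911458, 214137) ≈ 8.9263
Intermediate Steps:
Function('J')(t) = -6 (Function('J')(t) = Mul(-6, Mul(t, Pow(t, -1))) = Mul(-6, 1) = -6)
Function('s')(a, D) = Mul(Add(-50, a), Add(76, D, a)) (Function('s')(a, D) = Mul(Add(Add(D, a), 76), Add(-50, a)) = Mul(Add(76, D, a), Add(-50, a)) = Mul(Add(-50, a), Add(76, D, a)))
Add(Mul(13426, Pow(19467, -1)), Mul(-17124, Pow(Function('s')(S, Function('J')(11)), -1))) = Add(Mul(13426, Pow(19467, -1)), Mul(-17124, Pow(Add(-3800, Pow(-49, 2), Mul(-50, -6), Mul(26, -49), Mul(-6, -49)), -1))) = Add(Mul(13426, Rational(1, 19467)), Mul(-17124, Pow(Add(-3800, 2401, 300, -1274, 294), -1))) = Add(Rational(1918, 2781), Mul(-17124, Pow(-2079, -1))) = Add(Rational(1918, 2781), Mul(-17124, Rational(-1, 2079))) = Add(Rational(1918, 2781), Rational(5708, 693)) = Rational(1911458, 214137)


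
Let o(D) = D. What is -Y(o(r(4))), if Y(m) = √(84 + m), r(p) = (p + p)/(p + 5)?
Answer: -2*√191/3 ≈ -9.2135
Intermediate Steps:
r(p) = 2*p/(5 + p) (r(p) = (2*p)/(5 + p) = 2*p/(5 + p))
-Y(o(r(4))) = -√(84 + 2*4/(5 + 4)) = -√(84 + 2*4/9) = -√(84 + 2*4*(⅑)) = -√(84 + 8/9) = -√(764/9) = -2*√191/3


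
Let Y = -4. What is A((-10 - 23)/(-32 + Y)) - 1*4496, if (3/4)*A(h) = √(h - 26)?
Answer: -4496 + 2*I*√903/9 ≈ -4496.0 + 6.6778*I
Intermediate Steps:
A(h) = 4*√(-26 + h)/3 (A(h) = 4*√(h - 26)/3 = 4*√(-26 + h)/3)
A((-10 - 23)/(-32 + Y)) - 1*4496 = 4*√(-26 + (-10 - 23)/(-32 - 4))/3 - 1*4496 = 4*√(-26 - 33/(-36))/3 - 4496 = 4*√(-26 - 33*(-1/36))/3 - 4496 = 4*√(-26 + 11/12)/3 - 4496 = 4*√(-301/12)/3 - 4496 = 4*(I*√903/6)/3 - 4496 = 2*I*√903/9 - 4496 = -4496 + 2*I*√903/9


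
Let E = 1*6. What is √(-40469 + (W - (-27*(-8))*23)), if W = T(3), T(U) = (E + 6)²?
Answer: I*√45293 ≈ 212.82*I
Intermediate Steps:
E = 6
T(U) = 144 (T(U) = (6 + 6)² = 12² = 144)
W = 144
√(-40469 + (W - (-27*(-8))*23)) = √(-40469 + (144 - (-27*(-8))*23)) = √(-40469 + (144 - 216*23)) = √(-40469 + (144 - 1*4968)) = √(-40469 + (144 - 4968)) = √(-40469 - 4824) = √(-45293) = I*√45293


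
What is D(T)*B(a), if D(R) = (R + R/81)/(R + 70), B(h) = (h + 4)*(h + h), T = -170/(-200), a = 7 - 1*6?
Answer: 13940/114777 ≈ 0.12145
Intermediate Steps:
a = 1 (a = 7 - 6 = 1)
T = 17/20 (T = -170*(-1/200) = 17/20 ≈ 0.85000)
B(h) = 2*h*(4 + h) (B(h) = (4 + h)*(2*h) = 2*h*(4 + h))
D(R) = 82*R/(81*(70 + R)) (D(R) = (R + R*(1/81))/(70 + R) = (R + R/81)/(70 + R) = (82*R/81)/(70 + R) = 82*R/(81*(70 + R)))
D(T)*B(a) = ((82/81)*(17/20)/(70 + 17/20))*(2*1*(4 + 1)) = ((82/81)*(17/20)/(1417/20))*(2*1*5) = ((82/81)*(17/20)*(20/1417))*10 = (1394/114777)*10 = 13940/114777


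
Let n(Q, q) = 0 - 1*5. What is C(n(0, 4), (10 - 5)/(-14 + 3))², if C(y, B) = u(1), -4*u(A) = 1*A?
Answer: 1/16 ≈ 0.062500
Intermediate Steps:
u(A) = -A/4
n(Q, q) = -5 (n(Q, q) = 0 - 5 = -5)
C(y, B) = -¼ (C(y, B) = -¼*1 = -¼)
C(n(0, 4), (10 - 5)/(-14 + 3))² = (-¼)² = 1/16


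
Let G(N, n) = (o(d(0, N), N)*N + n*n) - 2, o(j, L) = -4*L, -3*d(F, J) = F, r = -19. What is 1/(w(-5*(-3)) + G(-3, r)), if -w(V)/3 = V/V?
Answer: 1/320 ≈ 0.0031250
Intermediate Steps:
d(F, J) = -F/3
w(V) = -3 (w(V) = -3*V/V = -3*1 = -3)
G(N, n) = -2 + n**2 - 4*N**2 (G(N, n) = ((-4*N)*N + n*n) - 2 = (-4*N**2 + n**2) - 2 = (n**2 - 4*N**2) - 2 = -2 + n**2 - 4*N**2)
1/(w(-5*(-3)) + G(-3, r)) = 1/(-3 + (-2 + (-19)**2 - 4*(-3)**2)) = 1/(-3 + (-2 + 361 - 4*9)) = 1/(-3 + (-2 + 361 - 36)) = 1/(-3 + 323) = 1/320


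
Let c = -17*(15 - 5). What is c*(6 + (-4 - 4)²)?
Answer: -11900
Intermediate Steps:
c = -170 (c = -17*10 = -170)
c*(6 + (-4 - 4)²) = -170*(6 + (-4 - 4)²) = -170*(6 + (-8)²) = -170*(6 + 64) = -170*70 = -11900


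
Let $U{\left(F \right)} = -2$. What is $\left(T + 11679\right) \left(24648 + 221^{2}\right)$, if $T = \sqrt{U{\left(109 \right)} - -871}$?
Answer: $858278031 + 73489 \sqrt{869} \approx 8.6044 \cdot 10^{8}$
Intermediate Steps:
$T = \sqrt{869}$ ($T = \sqrt{-2 - -871} = \sqrt{-2 + \left(-11056 + 11927\right)} = \sqrt{-2 + 871} = \sqrt{869} \approx 29.479$)
$\left(T + 11679\right) \left(24648 + 221^{2}\right) = \left(\sqrt{869} + 11679\right) \left(24648 + 221^{2}\right) = \left(11679 + \sqrt{869}\right) \left(24648 + 48841\right) = \left(11679 + \sqrt{869}\right) 73489 = 858278031 + 73489 \sqrt{869}$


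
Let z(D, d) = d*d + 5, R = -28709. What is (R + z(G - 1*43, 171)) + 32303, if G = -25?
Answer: 32840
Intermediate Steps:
z(D, d) = 5 + d² (z(D, d) = d² + 5 = 5 + d²)
(R + z(G - 1*43, 171)) + 32303 = (-28709 + (5 + 171²)) + 32303 = (-28709 + (5 + 29241)) + 32303 = (-28709 + 29246) + 32303 = 537 + 32303 = 32840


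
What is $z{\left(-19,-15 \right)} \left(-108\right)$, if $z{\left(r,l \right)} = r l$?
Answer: $-30780$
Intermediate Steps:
$z{\left(r,l \right)} = l r$
$z{\left(-19,-15 \right)} \left(-108\right) = \left(-15\right) \left(-19\right) \left(-108\right) = 285 \left(-108\right) = -30780$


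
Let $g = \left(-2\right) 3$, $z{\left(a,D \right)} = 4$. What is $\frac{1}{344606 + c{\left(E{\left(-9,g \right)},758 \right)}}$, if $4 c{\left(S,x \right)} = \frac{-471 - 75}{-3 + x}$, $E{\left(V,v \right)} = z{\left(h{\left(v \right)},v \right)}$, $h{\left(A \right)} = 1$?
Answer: $\frac{1510}{520354787} \approx 2.9019 \cdot 10^{-6}$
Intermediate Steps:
$g = -6$
$E{\left(V,v \right)} = 4$
$c{\left(S,x \right)} = - \frac{273}{2 \left(-3 + x\right)}$ ($c{\left(S,x \right)} = \frac{\left(-471 - 75\right) \frac{1}{-3 + x}}{4} = \frac{\left(-546\right) \frac{1}{-3 + x}}{4} = - \frac{273}{2 \left(-3 + x\right)}$)
$\frac{1}{344606 + c{\left(E{\left(-9,g \right)},758 \right)}} = \frac{1}{344606 - \frac{273}{-6 + 2 \cdot 758}} = \frac{1}{344606 - \frac{273}{-6 + 1516}} = \frac{1}{344606 - \frac{273}{1510}} = \frac{1}{\frac{520354787}{1510}} = \frac{1510}{520354787}$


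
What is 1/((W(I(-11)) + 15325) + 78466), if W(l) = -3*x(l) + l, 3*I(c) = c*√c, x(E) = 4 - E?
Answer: 844011/79150528865 + 132*I*√11/79150528865 ≈ 1.0663e-5 + 5.5312e-9*I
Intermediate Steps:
I(c) = c^(3/2)/3 (I(c) = (c*√c)/3 = c^(3/2)/3)
W(l) = -12 + 4*l (W(l) = -3*(4 - l) + l = (-12 + 3*l) + l = -12 + 4*l)
1/((W(I(-11)) + 15325) + 78466) = 1/(((-12 + 4*((-11)^(3/2)/3)) + 15325) + 78466) = 1/(((-12 + 4*((-11*I*√11)/3)) + 15325) + 78466) = 1/(((-12 + 4*(-11*I*√11/3)) + 15325) + 78466) = 1/(((-12 - 44*I*√11/3) + 15325) + 78466) = 1/((15313 - 44*I*√11/3) + 78466) = 1/(93779 - 44*I*√11/3)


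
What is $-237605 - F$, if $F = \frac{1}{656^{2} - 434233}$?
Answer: $- \frac{925946684}{3897} \approx -2.3761 \cdot 10^{5}$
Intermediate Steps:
$F = - \frac{1}{3897}$ ($F = \frac{1}{430336 - 434233} = \frac{1}{-3897} = - \frac{1}{3897} \approx -0.00025661$)
$-237605 - F = -237605 - - \frac{1}{3897} = -237605 + \frac{1}{3897} = - \frac{925946684}{3897}$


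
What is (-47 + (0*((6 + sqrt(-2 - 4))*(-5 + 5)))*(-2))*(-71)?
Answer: 3337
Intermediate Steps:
(-47 + (0*((6 + sqrt(-2 - 4))*(-5 + 5)))*(-2))*(-71) = (-47 + (0*((6 + sqrt(-6))*0))*(-2))*(-71) = (-47 + (0*((6 + I*sqrt(6))*0))*(-2))*(-71) = (-47 + (0*0)*(-2))*(-71) = (-47 + 0*(-2))*(-71) = (-47 + 0)*(-71) = -47*(-71) = 3337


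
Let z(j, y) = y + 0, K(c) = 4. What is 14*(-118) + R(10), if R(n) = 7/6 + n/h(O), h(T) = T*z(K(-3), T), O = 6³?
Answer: -38510635/23328 ≈ -1650.8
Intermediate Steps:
O = 216
z(j, y) = y
h(T) = T² (h(T) = T*T = T²)
R(n) = 7/6 + n/46656 (R(n) = 7/6 + n/(216²) = 7*(⅙) + n/46656 = 7/6 + n*(1/46656) = 7/6 + n/46656)
14*(-118) + R(10) = 14*(-118) + (7/6 + (1/46656)*10) = -1652 + (7/6 + 5/23328) = -1652 + 27221/23328 = -38510635/23328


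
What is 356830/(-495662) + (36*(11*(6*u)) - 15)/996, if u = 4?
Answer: 724655673/82279892 ≈ 8.8072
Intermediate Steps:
356830/(-495662) + (36*(11*(6*u)) - 15)/996 = 356830/(-495662) + (36*(11*(6*4)) - 15)/996 = 356830*(-1/495662) + (36*(11*24) - 15)*(1/996) = -178415/247831 + (36*264 - 15)*(1/996) = -178415/247831 + (9504 - 15)*(1/996) = -178415/247831 + 9489*(1/996) = -178415/247831 + 3163/332 = 724655673/82279892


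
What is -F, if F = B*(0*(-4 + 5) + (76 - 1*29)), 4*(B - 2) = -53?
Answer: 2115/4 ≈ 528.75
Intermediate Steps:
B = -45/4 (B = 2 + (¼)*(-53) = 2 - 53/4 = -45/4 ≈ -11.250)
F = -2115/4 (F = -45*(0*(-4 + 5) + (76 - 1*29))/4 = -45*(0*1 + (76 - 29))/4 = -45*(0 + 47)/4 = -45/4*47 = -2115/4 ≈ -528.75)
-F = -1*(-2115/4) = 2115/4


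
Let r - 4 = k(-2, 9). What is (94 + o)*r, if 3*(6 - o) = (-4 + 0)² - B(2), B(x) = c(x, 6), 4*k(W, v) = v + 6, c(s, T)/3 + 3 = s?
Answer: 8711/12 ≈ 725.92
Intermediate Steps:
c(s, T) = -9 + 3*s
k(W, v) = 3/2 + v/4 (k(W, v) = (v + 6)/4 = (6 + v)/4 = 3/2 + v/4)
B(x) = -9 + 3*x
r = 31/4 (r = 4 + (3/2 + (¼)*9) = 4 + (3/2 + 9/4) = 4 + 15/4 = 31/4 ≈ 7.7500)
o = -⅓ (o = 6 - ((-4 + 0)² - (-9 + 3*2))/3 = 6 - ((-4)² - (-9 + 6))/3 = 6 - (16 - 1*(-3))/3 = 6 - (16 + 3)/3 = 6 - ⅓*19 = 6 - 19/3 = -⅓ ≈ -0.33333)
(94 + o)*r = (94 - ⅓)*(31/4) = (281/3)*(31/4) = 8711/12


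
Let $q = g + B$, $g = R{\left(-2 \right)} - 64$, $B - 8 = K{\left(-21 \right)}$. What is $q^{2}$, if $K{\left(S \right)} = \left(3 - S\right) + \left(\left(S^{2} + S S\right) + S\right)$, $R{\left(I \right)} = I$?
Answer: $683929$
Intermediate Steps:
$K{\left(S \right)} = 3 + 2 S^{2}$ ($K{\left(S \right)} = \left(3 - S\right) + \left(\left(S^{2} + S^{2}\right) + S\right) = \left(3 - S\right) + \left(2 S^{2} + S\right) = \left(3 - S\right) + \left(S + 2 S^{2}\right) = 3 + 2 S^{2}$)
$B = 893$ ($B = 8 + \left(3 + 2 \left(-21\right)^{2}\right) = 8 + \left(3 + 2 \cdot 441\right) = 8 + \left(3 + 882\right) = 8 + 885 = 893$)
$g = -66$ ($g = -2 - 64 = -66$)
$q = 827$ ($q = -66 + 893 = 827$)
$q^{2} = 827^{2} = 683929$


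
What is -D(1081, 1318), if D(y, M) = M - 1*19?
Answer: -1299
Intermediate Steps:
D(y, M) = -19 + M (D(y, M) = M - 19 = -19 + M)
-D(1081, 1318) = -(-19 + 1318) = -1*1299 = -1299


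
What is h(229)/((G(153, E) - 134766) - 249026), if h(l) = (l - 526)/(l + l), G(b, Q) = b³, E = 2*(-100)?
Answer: -297/1464585530 ≈ -2.0279e-7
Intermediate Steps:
E = -200
h(l) = (-526 + l)/(2*l) (h(l) = (-526 + l)/((2*l)) = (-526 + l)*(1/(2*l)) = (-526 + l)/(2*l))
h(229)/((G(153, E) - 134766) - 249026) = ((½)*(-526 + 229)/229)/((153³ - 134766) - 249026) = ((½)*(1/229)*(-297))/((3581577 - 134766) - 249026) = -297/(458*(3446811 - 249026)) = -297/458/3197785 = -297/458*1/3197785 = -297/1464585530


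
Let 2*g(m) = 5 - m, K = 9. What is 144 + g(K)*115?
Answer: -86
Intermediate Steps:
g(m) = 5/2 - m/2 (g(m) = (5 - m)/2 = 5/2 - m/2)
144 + g(K)*115 = 144 + (5/2 - 1/2*9)*115 = 144 + (5/2 - 9/2)*115 = 144 - 2*115 = 144 - 230 = -86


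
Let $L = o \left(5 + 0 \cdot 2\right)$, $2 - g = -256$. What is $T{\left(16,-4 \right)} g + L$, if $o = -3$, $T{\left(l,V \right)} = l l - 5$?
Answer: $64743$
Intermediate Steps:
$T{\left(l,V \right)} = -5 + l^{2}$ ($T{\left(l,V \right)} = l^{2} - 5 = -5 + l^{2}$)
$g = 258$ ($g = 2 - -256 = 2 + 256 = 258$)
$L = -15$ ($L = - 3 \left(5 + 0 \cdot 2\right) = - 3 \left(5 + 0\right) = \left(-3\right) 5 = -15$)
$T{\left(16,-4 \right)} g + L = \left(-5 + 16^{2}\right) 258 - 15 = \left(-5 + 256\right) 258 - 15 = 251 \cdot 258 - 15 = 64758 - 15 = 64743$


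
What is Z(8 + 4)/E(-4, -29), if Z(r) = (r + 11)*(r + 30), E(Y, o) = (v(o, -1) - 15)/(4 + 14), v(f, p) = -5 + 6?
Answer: -1242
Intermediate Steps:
v(f, p) = 1
E(Y, o) = -7/9 (E(Y, o) = (1 - 15)/(4 + 14) = -14/18 = -14*1/18 = -7/9)
Z(r) = (11 + r)*(30 + r)
Z(8 + 4)/E(-4, -29) = (330 + (8 + 4)² + 41*(8 + 4))/(-7/9) = (330 + 12² + 41*12)*(-9/7) = (330 + 144 + 492)*(-9/7) = 966*(-9/7) = -1242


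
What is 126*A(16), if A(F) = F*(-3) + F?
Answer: -4032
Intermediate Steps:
A(F) = -2*F (A(F) = -3*F + F = -2*F)
126*A(16) = 126*(-2*16) = 126*(-32) = -4032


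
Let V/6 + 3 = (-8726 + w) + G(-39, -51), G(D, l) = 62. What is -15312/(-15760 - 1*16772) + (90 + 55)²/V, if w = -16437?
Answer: 135197449/408341664 ≈ 0.33109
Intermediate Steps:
V = -150624 (V = -18 + 6*((-8726 - 16437) + 62) = -18 + 6*(-25163 + 62) = -18 + 6*(-25101) = -18 - 150606 = -150624)
-15312/(-15760 - 1*16772) + (90 + 55)²/V = -15312/(-15760 - 1*16772) + (90 + 55)²/(-150624) = -15312/(-15760 - 16772) + 145²*(-1/150624) = -15312/(-32532) + 21025*(-1/150624) = -15312*(-1/32532) - 21025/150624 = 1276/2711 - 21025/150624 = 135197449/408341664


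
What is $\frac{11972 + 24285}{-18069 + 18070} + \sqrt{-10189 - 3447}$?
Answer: $36257 + 2 i \sqrt{3409} \approx 36257.0 + 116.77 i$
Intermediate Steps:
$\frac{11972 + 24285}{-18069 + 18070} + \sqrt{-10189 - 3447} = \frac{36257}{1} + \sqrt{-13636} = 36257 \cdot 1 + 2 i \sqrt{3409} = 36257 + 2 i \sqrt{3409}$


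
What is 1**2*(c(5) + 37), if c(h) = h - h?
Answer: 37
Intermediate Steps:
c(h) = 0
1**2*(c(5) + 37) = 1**2*(0 + 37) = 1*37 = 37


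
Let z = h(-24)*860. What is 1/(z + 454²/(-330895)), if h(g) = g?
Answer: -330895/6829878916 ≈ -4.8448e-5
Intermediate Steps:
z = -20640 (z = -24*860 = -20640)
1/(z + 454²/(-330895)) = 1/(-20640 + 454²/(-330895)) = 1/(-20640 + 206116*(-1/330895)) = 1/(-20640 - 206116/330895) = 1/(-6829878916/330895) = -330895/6829878916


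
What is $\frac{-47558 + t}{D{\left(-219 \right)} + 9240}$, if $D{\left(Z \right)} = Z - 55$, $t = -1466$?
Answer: $- \frac{24512}{4483} \approx -5.4678$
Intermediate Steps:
$D{\left(Z \right)} = -55 + Z$ ($D{\left(Z \right)} = Z - 55 = -55 + Z$)
$\frac{-47558 + t}{D{\left(-219 \right)} + 9240} = \frac{-47558 - 1466}{\left(-55 - 219\right) + 9240} = - \frac{49024}{-274 + 9240} = - \frac{49024}{8966} = \left(-49024\right) \frac{1}{8966} = - \frac{24512}{4483}$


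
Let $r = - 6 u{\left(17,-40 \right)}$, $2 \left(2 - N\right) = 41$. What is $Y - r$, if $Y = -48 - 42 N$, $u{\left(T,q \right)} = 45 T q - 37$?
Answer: $-183093$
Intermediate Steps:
$N = - \frac{37}{2}$ ($N = 2 - \frac{41}{2} = - \frac{37}{2} \approx -18.5$)
$u{\left(T,q \right)} = -37 + 45 T q$ ($u{\left(T,q \right)} = 45 T q - 37 = -37 + 45 T q$)
$Y = 729$ ($Y = -48 - -777 = -48 + 777 = 729$)
$r = 183822$ ($r = - 6 \left(-37 + 45 \cdot 17 \left(-40\right)\right) = - 6 \left(-37 - 30600\right) = \left(-6\right) \left(-30637\right) = 183822$)
$Y - r = 729 - 183822 = -183093$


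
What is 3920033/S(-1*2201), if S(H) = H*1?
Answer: -3920033/2201 ≈ -1781.0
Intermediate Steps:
S(H) = H
3920033/S(-1*2201) = 3920033/((-1*2201)) = 3920033/(-2201) = 3920033*(-1/2201) = -3920033/2201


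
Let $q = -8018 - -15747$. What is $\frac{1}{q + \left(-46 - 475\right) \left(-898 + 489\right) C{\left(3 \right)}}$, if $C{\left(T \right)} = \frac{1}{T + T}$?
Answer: $\frac{6}{259463} \approx 2.3125 \cdot 10^{-5}$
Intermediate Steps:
$q = 7729$ ($q = -8018 + 15747 = 7729$)
$C{\left(T \right)} = \frac{1}{2 T}$
$\frac{1}{q + \left(-46 - 475\right) \left(-898 + 489\right) C{\left(3 \right)}} = \frac{1}{7729 + \left(-46 - 475\right) \left(-898 + 489\right) \frac{1}{2 \cdot 3}} = \frac{1}{7729 + \left(-521\right) \left(-409\right) \frac{1}{2} \cdot \frac{1}{3}} = \frac{1}{7729 + 213089 \cdot \frac{1}{6}} = \frac{1}{7729 + \frac{213089}{6}} = \frac{1}{\frac{259463}{6}} = \frac{6}{259463}$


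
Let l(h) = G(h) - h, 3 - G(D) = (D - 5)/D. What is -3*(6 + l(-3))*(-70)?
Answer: 1960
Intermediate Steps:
G(D) = 3 - (-5 + D)/D (G(D) = 3 - (D - 5)/D = 3 - (-5 + D)/D)
l(h) = 2 - h + 5/h (l(h) = (2 + 5/h) - h = 2 - h + 5/h)
-3*(6 + l(-3))*(-70) = -3*(6 + (2 - 1*(-3) + 5/(-3)))*(-70) = -3*(6 + (2 + 3 + 5*(-⅓)))*(-70) = -3*(6 + (2 + 3 - 5/3))*(-70) = -3*(6 + 10/3)*(-70) = -3*28/3*(-70) = -28*(-70) = 1960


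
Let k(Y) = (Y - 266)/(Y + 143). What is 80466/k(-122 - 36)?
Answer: 603495/212 ≈ 2846.7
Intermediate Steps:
k(Y) = (-266 + Y)/(143 + Y)
80466/k(-122 - 36) = 80466/(((-266 + (-122 - 36))/(143 + (-122 - 36)))) = 80466/(((-266 - 158)/(143 - 158))) = 80466/((-424/(-15))) = 80466/((-1/15*(-424))) = 80466/(424/15) = 80466*(15/424) = 603495/212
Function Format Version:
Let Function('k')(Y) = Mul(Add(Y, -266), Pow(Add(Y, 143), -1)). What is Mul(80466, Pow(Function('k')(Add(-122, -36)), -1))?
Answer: Rational(603495, 212) ≈ 2846.7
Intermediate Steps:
Function('k')(Y) = Mul(Pow(Add(143, Y), -1), Add(-266, Y)) (Function('k')(Y) = Mul(Add(-266, Y), Pow(Add(143, Y), -1)) = Mul(Pow(Add(143, Y), -1), Add(-266, Y)))
Mul(80466, Pow(Function('k')(Add(-122, -36)), -1)) = Mul(80466, Pow(Mul(Pow(Add(143, Add(-122, -36)), -1), Add(-266, Add(-122, -36))), -1)) = Mul(80466, Pow(Mul(Pow(Add(143, -158), -1), Add(-266, -158)), -1)) = Mul(80466, Pow(Mul(Pow(-15, -1), -424), -1)) = Mul(80466, Pow(Mul(Rational(-1, 15), -424), -1)) = Mul(80466, Pow(Rational(424, 15), -1)) = Mul(80466, Rational(15, 424)) = Rational(603495, 212)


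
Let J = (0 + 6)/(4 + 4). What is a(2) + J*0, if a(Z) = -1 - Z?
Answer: -3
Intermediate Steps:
J = ¾ (J = 6/8 = 6*(⅛) = ¾ ≈ 0.75000)
a(2) + J*0 = (-1 - 1*2) + (¾)*0 = (-1 - 2) + 0 = -3 + 0 = -3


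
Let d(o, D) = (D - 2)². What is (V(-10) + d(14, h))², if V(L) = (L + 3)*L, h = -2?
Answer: 7396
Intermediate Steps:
d(o, D) = (-2 + D)²
V(L) = L*(3 + L) (V(L) = (3 + L)*L = L*(3 + L))
(V(-10) + d(14, h))² = (-10*(3 - 10) + (-2 - 2)²)² = (-10*(-7) + (-4)²)² = (70 + 16)² = 86² = 7396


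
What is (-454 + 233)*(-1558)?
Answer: 344318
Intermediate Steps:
(-454 + 233)*(-1558) = -221*(-1558) = 344318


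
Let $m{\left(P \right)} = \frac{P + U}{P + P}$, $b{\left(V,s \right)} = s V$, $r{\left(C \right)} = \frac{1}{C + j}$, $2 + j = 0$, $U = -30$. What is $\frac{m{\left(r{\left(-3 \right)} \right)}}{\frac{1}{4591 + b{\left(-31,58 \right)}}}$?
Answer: $\frac{421743}{2} \approx 2.1087 \cdot 10^{5}$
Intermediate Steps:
$j = -2$ ($j = -2 + 0 = -2$)
$r{\left(C \right)} = \frac{1}{-2 + C}$ ($r{\left(C \right)} = \frac{1}{C - 2} = \frac{1}{-2 + C}$)
$b{\left(V,s \right)} = V s$
$m{\left(P \right)} = \frac{-30 + P}{2 P}$ ($m{\left(P \right)} = \frac{P - 30}{P + P} = \frac{-30 + P}{2 P}$)
$\frac{m{\left(r{\left(-3 \right)} \right)}}{\frac{1}{4591 + b{\left(-31,58 \right)}}} = \frac{\frac{1}{2} \frac{1}{\frac{1}{-2 - 3}} \left(-30 + \frac{1}{-2 - 3}\right)}{\frac{1}{4591 - 1798}} = \frac{\frac{1}{2} \frac{1}{\frac{1}{-5}} \left(-30 + \frac{1}{-5}\right)}{\frac{1}{4591 - 1798}} = \frac{\frac{1}{2} \frac{1}{- \frac{1}{5}} \left(-30 - \frac{1}{5}\right)}{\frac{1}{2793}} = \frac{1}{2} \left(-5\right) \left(- \frac{151}{5}\right) \frac{1}{\frac{1}{2793}} = \frac{151}{2} \cdot 2793 = \frac{421743}{2}$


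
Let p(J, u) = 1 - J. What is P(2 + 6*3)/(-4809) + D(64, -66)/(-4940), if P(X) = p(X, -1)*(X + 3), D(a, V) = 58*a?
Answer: -3923057/5939115 ≈ -0.66055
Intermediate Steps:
P(X) = (1 - X)*(3 + X) (P(X) = (1 - X)*(X + 3) = (1 - X)*(3 + X))
P(2 + 6*3)/(-4809) + D(64, -66)/(-4940) = -(-1 + (2 + 6*3))*(3 + (2 + 6*3))/(-4809) + (58*64)/(-4940) = -(-1 + (2 + 18))*(3 + (2 + 18))*(-1/4809) + 3712*(-1/4940) = -(-1 + 20)*(3 + 20)*(-1/4809) - 928/1235 = -1*19*23*(-1/4809) - 928/1235 = -437*(-1/4809) - 928/1235 = 437/4809 - 928/1235 = -3923057/5939115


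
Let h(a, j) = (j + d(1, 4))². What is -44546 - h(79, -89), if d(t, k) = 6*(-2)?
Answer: -54747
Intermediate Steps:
d(t, k) = -12
h(a, j) = (-12 + j)² (h(a, j) = (j - 12)² = (-12 + j)²)
-44546 - h(79, -89) = -44546 - (-12 - 89)² = -44546 - 1*(-101)² = -44546 - 1*10201 = -44546 - 10201 = -54747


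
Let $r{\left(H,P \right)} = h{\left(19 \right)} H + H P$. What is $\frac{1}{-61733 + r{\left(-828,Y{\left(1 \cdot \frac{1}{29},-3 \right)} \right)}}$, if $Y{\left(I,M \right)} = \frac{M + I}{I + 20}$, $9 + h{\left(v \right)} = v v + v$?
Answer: $- \frac{581}{214271893} \approx -2.7115 \cdot 10^{-6}$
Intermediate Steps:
$h{\left(v \right)} = -9 + v + v^{2}$ ($h{\left(v \right)} = -9 + \left(v v + v\right) = -9 + \left(v^{2} + v\right) = -9 + \left(v + v^{2}\right) = -9 + v + v^{2}$)
$Y{\left(I,M \right)} = \frac{I + M}{20 + I}$
$r{\left(H,P \right)} = 371 H + H P$ ($r{\left(H,P \right)} = \left(-9 + 19 + 19^{2}\right) H + H P = \left(-9 + 19 + 361\right) H + H P = 371 H + H P$)
$\frac{1}{-61733 + r{\left(-828,Y{\left(1 \cdot \frac{1}{29},-3 \right)} \right)}} = \frac{1}{-61733 - 828 \left(371 + \frac{1 \cdot \frac{1}{29} - 3}{20 + 1 \cdot \frac{1}{29}}\right)} = \frac{1}{-61733 - 828 \left(371 + \frac{\frac{1}{29} - 3}{20 + \frac{1}{29}}\right)} = \frac{1}{-61733 - 828 \left(371 + \frac{1}{\frac{581}{29}} \left(- \frac{86}{29}\right)\right)} = \frac{1}{-61733 - 828 \left(371 + \frac{29}{581} \left(- \frac{86}{29}\right)\right)} = \frac{1}{-61733 - 828 \left(371 - \frac{86}{581}\right)} = \frac{1}{-61733 - \frac{178405020}{581}} = \frac{1}{- \frac{214271893}{581}} = - \frac{581}{214271893}$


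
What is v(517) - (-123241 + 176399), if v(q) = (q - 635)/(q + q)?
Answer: -27482745/517 ≈ -53158.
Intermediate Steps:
v(q) = (-635 + q)/(2*q) (v(q) = (-635 + q)/((2*q)) = (-635 + q)*(1/(2*q)) = (-635 + q)/(2*q))
v(517) - (-123241 + 176399) = (½)*(-635 + 517)/517 - (-123241 + 176399) = (½)*(1/517)*(-118) - 1*53158 = -59/517 - 53158 = -27482745/517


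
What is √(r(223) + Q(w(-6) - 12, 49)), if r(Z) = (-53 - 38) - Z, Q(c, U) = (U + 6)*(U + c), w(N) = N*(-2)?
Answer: √2381 ≈ 48.795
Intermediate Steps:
w(N) = -2*N
Q(c, U) = (6 + U)*(U + c)
r(Z) = -91 - Z
√(r(223) + Q(w(-6) - 12, 49)) = √((-91 - 1*223) + (49² + 6*49 + 6*(-2*(-6) - 12) + 49*(-2*(-6) - 12))) = √((-91 - 223) + (2401 + 294 + 6*(12 - 12) + 49*(12 - 12))) = √(-314 + (2401 + 294 + 6*0 + 49*0)) = √(-314 + (2401 + 294 + 0 + 0)) = √(-314 + 2695) = √2381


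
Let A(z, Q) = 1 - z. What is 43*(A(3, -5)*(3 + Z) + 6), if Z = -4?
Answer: 344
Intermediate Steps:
43*(A(3, -5)*(3 + Z) + 6) = 43*((1 - 1*3)*(3 - 4) + 6) = 43*((1 - 3)*(-1) + 6) = 43*(-2*(-1) + 6) = 43*(2 + 6) = 43*8 = 344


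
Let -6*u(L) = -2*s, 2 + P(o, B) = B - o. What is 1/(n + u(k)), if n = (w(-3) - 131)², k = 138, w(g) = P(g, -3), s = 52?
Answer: 3/53119 ≈ 5.6477e-5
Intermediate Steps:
P(o, B) = -2 + B - o (P(o, B) = -2 + (B - o) = -2 + B - o)
w(g) = -5 - g (w(g) = -2 - 3 - g = -5 - g)
u(L) = 52/3 (u(L) = -(-1)*52/3 = -⅙*(-104) = 52/3)
n = 17689 (n = ((-5 - 1*(-3)) - 131)² = ((-5 + 3) - 131)² = (-2 - 131)² = (-133)² = 17689)
1/(n + u(k)) = 1/(17689 + 52/3) = 1/(53119/3) = 3/53119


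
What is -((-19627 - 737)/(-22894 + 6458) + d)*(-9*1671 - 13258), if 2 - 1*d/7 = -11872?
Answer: 9664471159041/4109 ≈ 2.3520e+9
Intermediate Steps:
d = 83118 (d = 14 - 7*(-11872) = 14 + 83104 = 83118)
-((-19627 - 737)/(-22894 + 6458) + d)*(-9*1671 - 13258) = -((-19627 - 737)/(-22894 + 6458) + 83118)*(-9*1671 - 13258) = -(-20364/(-16436) + 83118)*(-15039 - 13258) = -(-20364*(-1/16436) + 83118)*(-28297) = -(5091/4109 + 83118)*(-28297) = -341536953*(-28297)/4109 = -1*(-9664471159041/4109) = 9664471159041/4109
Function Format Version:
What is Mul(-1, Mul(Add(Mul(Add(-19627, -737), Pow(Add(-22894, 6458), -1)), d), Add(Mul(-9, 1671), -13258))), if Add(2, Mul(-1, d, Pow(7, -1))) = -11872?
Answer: Rational(9664471159041, 4109) ≈ 2.3520e+9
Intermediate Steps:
d = 83118 (d = Add(14, Mul(-7, -11872)) = Add(14, 83104) = 83118)
Mul(-1, Mul(Add(Mul(Add(-19627, -737), Pow(Add(-22894, 6458), -1)), d), Add(Mul(-9, 1671), -13258))) = Mul(-1, Mul(Add(Mul(Add(-19627, -737), Pow(Add(-22894, 6458), -1)), 83118), Add(Mul(-9, 1671), -13258))) = Mul(-1, Mul(Add(Mul(-20364, Pow(-16436, -1)), 83118), Add(-15039, -13258))) = Mul(-1, Mul(Add(Mul(-20364, Rational(-1, 16436)), 83118), -28297)) = Mul(-1, Mul(Add(Rational(5091, 4109), 83118), -28297)) = Mul(-1, Mul(Rational(341536953, 4109), -28297)) = Mul(-1, Rational(-9664471159041, 4109)) = Rational(9664471159041, 4109)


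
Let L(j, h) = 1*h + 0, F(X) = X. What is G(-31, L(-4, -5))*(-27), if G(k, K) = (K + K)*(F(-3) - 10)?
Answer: -3510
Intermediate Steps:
L(j, h) = h (L(j, h) = h + 0 = h)
G(k, K) = -26*K (G(k, K) = (K + K)*(-3 - 10) = (2*K)*(-13) = -26*K)
G(-31, L(-4, -5))*(-27) = -26*(-5)*(-27) = 130*(-27) = -3510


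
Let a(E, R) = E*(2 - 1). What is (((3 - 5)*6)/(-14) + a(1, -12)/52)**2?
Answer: 101761/132496 ≈ 0.76803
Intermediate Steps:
a(E, R) = E (a(E, R) = E*1 = E)
(((3 - 5)*6)/(-14) + a(1, -12)/52)**2 = (((3 - 5)*6)/(-14) + 1/52)**2 = (-2*6*(-1/14) + 1*(1/52))**2 = (-12*(-1/14) + 1/52)**2 = (6/7 + 1/52)**2 = (319/364)**2 = 101761/132496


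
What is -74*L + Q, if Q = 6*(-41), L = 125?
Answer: -9496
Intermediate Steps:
Q = -246
-74*L + Q = -74*125 - 246 = -9250 - 246 = -9496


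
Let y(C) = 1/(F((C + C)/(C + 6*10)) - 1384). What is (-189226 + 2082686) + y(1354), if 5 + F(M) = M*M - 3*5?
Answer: 1325336187892951/699954680 ≈ 1.8935e+6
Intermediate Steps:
F(M) = -20 + M² (F(M) = -5 + (M*M - 3*5) = -5 + (M² - 15) = -5 + (-15 + M²) = -20 + M²)
y(C) = 1/(-1404 + 4*C²/(60 + C)²) (y(C) = 1/((-20 + ((C + C)/(C + 6*10))²) - 1384) = 1/((-20 + ((2*C)/(C + 60))²) - 1384) = 1/((-20 + ((2*C)/(60 + C))²) - 1384) = 1/((-20 + (2*C/(60 + C))²) - 1384) = 1/((-20 + 4*C²/(60 + C)²) - 1384) = 1/(-1404 + 4*C²/(60 + C)²))
(-189226 + 2082686) + y(1354) = (-189226 + 2082686) + (60 + 1354)²/(4*(1354² - 351*(60 + 1354)²)) = 1893460 + (¼)*1414²/(1833316 - 351*1414²) = 1893460 + (¼)*1999396/(1833316 - 351*1999396) = 1893460 + (¼)*1999396/(1833316 - 701787996) = 1893460 + (¼)*1999396/(-699954680) = 1893460 + (¼)*1999396*(-1/699954680) = 1893460 - 499849/699954680 = 1325336187892951/699954680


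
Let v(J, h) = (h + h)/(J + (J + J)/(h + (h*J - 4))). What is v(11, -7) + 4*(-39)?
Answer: -6764/43 ≈ -157.30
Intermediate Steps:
v(J, h) = 2*h/(J + 2*J/(-4 + h + J*h)) (v(J, h) = (2*h)/(J + (2*J)/(h + (J*h - 4))) = (2*h)/(J + (2*J)/(h + (-4 + J*h))) = (2*h)/(J + (2*J)/(-4 + h + J*h)) = (2*h)/(J + 2*J/(-4 + h + J*h)) = 2*h/(J + 2*J/(-4 + h + J*h)))
v(11, -7) + 4*(-39) = 2*(-7)*(-4 - 7 + 11*(-7))/(11*(-2 - 7 + 11*(-7))) + 4*(-39) = 2*(-7)*(1/11)*(-4 - 7 - 77)/(-2 - 7 - 77) - 156 = 2*(-7)*(1/11)*(-88)/(-86) - 156 = 2*(-7)*(1/11)*(-1/86)*(-88) - 156 = -56/43 - 156 = -6764/43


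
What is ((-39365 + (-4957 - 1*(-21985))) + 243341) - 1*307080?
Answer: -86076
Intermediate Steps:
((-39365 + (-4957 - 1*(-21985))) + 243341) - 1*307080 = ((-39365 + (-4957 + 21985)) + 243341) - 307080 = ((-39365 + 17028) + 243341) - 307080 = (-22337 + 243341) - 307080 = 221004 - 307080 = -86076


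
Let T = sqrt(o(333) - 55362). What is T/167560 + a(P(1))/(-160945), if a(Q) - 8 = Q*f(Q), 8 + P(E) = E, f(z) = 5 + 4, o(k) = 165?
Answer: 11/32189 + 3*I*sqrt(6133)/167560 ≈ 0.00034173 + 0.0014021*I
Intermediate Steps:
f(z) = 9
P(E) = -8 + E
a(Q) = 8 + 9*Q (a(Q) = 8 + Q*9 = 8 + 9*Q)
T = 3*I*sqrt(6133) (T = sqrt(165 - 55362) = sqrt(-55197) = 3*I*sqrt(6133) ≈ 234.94*I)
T/167560 + a(P(1))/(-160945) = (3*I*sqrt(6133))/167560 + (8 + 9*(-8 + 1))/(-160945) = (3*I*sqrt(6133))*(1/167560) + (8 + 9*(-7))*(-1/160945) = 3*I*sqrt(6133)/167560 + (8 - 63)*(-1/160945) = 3*I*sqrt(6133)/167560 - 55*(-1/160945) = 3*I*sqrt(6133)/167560 + 11/32189 = 11/32189 + 3*I*sqrt(6133)/167560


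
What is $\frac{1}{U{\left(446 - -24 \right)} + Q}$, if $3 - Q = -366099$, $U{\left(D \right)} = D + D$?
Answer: $\frac{1}{367042} \approx 2.7245 \cdot 10^{-6}$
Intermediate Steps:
$U{\left(D \right)} = 2 D$
$Q = 366102$ ($Q = 3 - -366099 = 3 + 366099 = 366102$)
$\frac{1}{U{\left(446 - -24 \right)} + Q} = \frac{1}{2 \left(446 - -24\right) + 366102} = \frac{1}{2 \left(446 + 24\right) + 366102} = \frac{1}{2 \cdot 470 + 366102} = \frac{1}{940 + 366102} = \frac{1}{367042}$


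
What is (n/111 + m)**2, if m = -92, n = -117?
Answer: 11854249/1369 ≈ 8659.1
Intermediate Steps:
(n/111 + m)**2 = (-117/111 - 92)**2 = (-117*1/111 - 92)**2 = (-39/37 - 92)**2 = (-3443/37)**2 = 11854249/1369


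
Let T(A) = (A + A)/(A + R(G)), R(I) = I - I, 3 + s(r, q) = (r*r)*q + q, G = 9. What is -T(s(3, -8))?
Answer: -2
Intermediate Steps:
s(r, q) = -3 + q + q*r² (s(r, q) = -3 + ((r*r)*q + q) = -3 + (r²*q + q) = -3 + (q*r² + q) = -3 + (q + q*r²) = -3 + q + q*r²)
R(I) = 0
T(A) = 2 (T(A) = (A + A)/(A + 0) = (2*A)/A = 2)
-T(s(3, -8)) = -1*2 = -2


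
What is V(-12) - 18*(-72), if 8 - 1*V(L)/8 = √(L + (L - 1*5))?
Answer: 1360 - 8*I*√29 ≈ 1360.0 - 43.081*I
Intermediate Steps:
V(L) = 64 - 8*√(-5 + 2*L) (V(L) = 64 - 8*√(L + (L - 1*5)) = 64 - 8*√(L + (L - 5)) = 64 - 8*√(L + (-5 + L)) = 64 - 8*√(-5 + 2*L))
V(-12) - 18*(-72) = (64 - 8*√(-5 + 2*(-12))) - 18*(-72) = (64 - 8*√(-5 - 24)) + 1296 = (64 - 8*I*√29) + 1296 = 1360 - 8*I*√29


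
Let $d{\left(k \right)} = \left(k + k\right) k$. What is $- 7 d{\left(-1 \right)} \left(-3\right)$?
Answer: $42$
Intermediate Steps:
$d{\left(k \right)} = 2 k^{2}$ ($d{\left(k \right)} = 2 k k = 2 k^{2}$)
$- 7 d{\left(-1 \right)} \left(-3\right) = - 7 \cdot 2 \left(-1\right)^{2} \left(-3\right) = - 7 \cdot 2 \cdot 1 \left(-3\right) = \left(-7\right) 2 \left(-3\right) = \left(-14\right) \left(-3\right) = 42$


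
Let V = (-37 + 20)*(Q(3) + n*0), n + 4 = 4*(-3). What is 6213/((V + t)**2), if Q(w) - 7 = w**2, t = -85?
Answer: 2071/42483 ≈ 0.048749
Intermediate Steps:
n = -16 (n = -4 + 4*(-3) = -4 - 12 = -16)
Q(w) = 7 + w**2
V = -272 (V = (-37 + 20)*((7 + 3**2) - 16*0) = -17*((7 + 9) + 0) = -17*(16 + 0) = -17*16 = -272)
6213/((V + t)**2) = 6213/((-272 - 85)**2) = 6213/((-357)**2) = 6213/127449 = 6213*(1/127449) = 2071/42483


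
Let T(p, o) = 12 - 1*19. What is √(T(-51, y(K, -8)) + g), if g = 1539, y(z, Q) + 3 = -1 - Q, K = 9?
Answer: 2*√383 ≈ 39.141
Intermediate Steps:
y(z, Q) = -4 - Q (y(z, Q) = -3 + (-1 - Q) = -4 - Q)
T(p, o) = -7 (T(p, o) = 12 - 19 = -7)
√(T(-51, y(K, -8)) + g) = √(-7 + 1539) = √1532 = 2*√383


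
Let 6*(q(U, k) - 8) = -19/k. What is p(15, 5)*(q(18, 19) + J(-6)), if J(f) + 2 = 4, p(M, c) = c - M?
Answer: -295/3 ≈ -98.333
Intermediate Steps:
q(U, k) = 8 - 19/(6*k) (q(U, k) = 8 + (-19/k)/6 = 8 - 19/(6*k))
J(f) = 2 (J(f) = -2 + 4 = 2)
p(15, 5)*(q(18, 19) + J(-6)) = (5 - 1*15)*((8 - 19/6/19) + 2) = (5 - 15)*((8 - 19/6*1/19) + 2) = -10*((8 - ⅙) + 2) = -10*(47/6 + 2) = -10*59/6 = -295/3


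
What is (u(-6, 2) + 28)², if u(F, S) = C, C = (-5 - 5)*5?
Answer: 484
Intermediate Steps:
C = -50 (C = -10*5 = -50)
u(F, S) = -50
(u(-6, 2) + 28)² = (-50 + 28)² = (-22)² = 484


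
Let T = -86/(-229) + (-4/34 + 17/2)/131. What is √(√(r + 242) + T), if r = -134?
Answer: √(457259937494 + 6241983846936*√3)/1019966 ≈ 3.2912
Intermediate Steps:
T = 448309/1019966 (T = -86*(-1/229) + (-4*1/34 + 17*(½))*(1/131) = 86/229 + (-2/17 + 17/2)*(1/131) = 86/229 + (285/34)*(1/131) = 86/229 + 285/4454 = 448309/1019966 ≈ 0.43953)
√(√(r + 242) + T) = √(√(-134 + 242) + 448309/1019966) = √(√108 + 448309/1019966) = √(6*√3 + 448309/1019966) = √(448309/1019966 + 6*√3)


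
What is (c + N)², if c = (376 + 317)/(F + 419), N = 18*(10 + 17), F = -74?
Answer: 3149566641/13225 ≈ 2.3815e+5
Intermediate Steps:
N = 486 (N = 18*27 = 486)
c = 231/115 (c = (376 + 317)/(-74 + 419) = 693/345 = 693*(1/345) = 231/115 ≈ 2.0087)
(c + N)² = (231/115 + 486)² = (56121/115)² = 3149566641/13225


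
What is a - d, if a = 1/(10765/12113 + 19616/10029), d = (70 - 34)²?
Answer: -447738266451/345570793 ≈ -1295.6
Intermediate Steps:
d = 1296 (d = 36² = 1296)
a = 121481277/345570793 (a = 1/(10765*(1/12113) + 19616*(1/10029)) = 1/(10765/12113 + 19616/10029) = 1/(345570793/121481277) = 121481277/345570793 ≈ 0.35154)
a - d = 121481277/345570793 - 1*1296 = 121481277/345570793 - 1296 = -447738266451/345570793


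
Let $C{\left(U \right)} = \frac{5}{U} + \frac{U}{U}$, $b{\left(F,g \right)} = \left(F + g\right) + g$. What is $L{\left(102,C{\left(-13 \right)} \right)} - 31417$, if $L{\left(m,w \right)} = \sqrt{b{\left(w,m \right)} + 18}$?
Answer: $-31417 + \frac{\sqrt{37622}}{13} \approx -31402.0$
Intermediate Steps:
$b{\left(F,g \right)} = F + 2 g$
$C{\left(U \right)} = 1 + \frac{5}{U}$ ($C{\left(U \right)} = \frac{5}{U} + 1 = 1 + \frac{5}{U}$)
$L{\left(m,w \right)} = \sqrt{18 + w + 2 m}$ ($L{\left(m,w \right)} = \sqrt{\left(w + 2 m\right) + 18} = \sqrt{18 + w + 2 m}$)
$L{\left(102,C{\left(-13 \right)} \right)} - 31417 = \sqrt{18 + \frac{5 - 13}{-13} + 2 \cdot 102} - 31417 = \sqrt{18 - - \frac{8}{13} + 204} - 31417 = \sqrt{18 + \frac{8}{13} + 204} - 31417 = \sqrt{\frac{2894}{13}} - 31417 = \frac{\sqrt{37622}}{13} - 31417 = -31417 + \frac{\sqrt{37622}}{13}$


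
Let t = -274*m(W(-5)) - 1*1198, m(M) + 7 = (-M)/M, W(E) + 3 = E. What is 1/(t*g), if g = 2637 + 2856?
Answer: 1/5460042 ≈ 1.8315e-7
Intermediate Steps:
W(E) = -3 + E
m(M) = -8 (m(M) = -7 + (-M)/M = -7 - 1 = -8)
g = 5493
t = 994 (t = -274*(-8) - 1*1198 = 2192 - 1198 = 994)
1/(t*g) = 1/(994*5493) = (1/994)*(1/5493) = 1/5460042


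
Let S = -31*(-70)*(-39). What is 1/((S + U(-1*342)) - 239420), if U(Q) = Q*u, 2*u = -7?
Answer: -1/322853 ≈ -3.0974e-6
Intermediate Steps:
u = -7/2 (u = (½)*(-7) = -7/2 ≈ -3.5000)
S = -84630 (S = 2170*(-39) = -84630)
U(Q) = -7*Q/2 (U(Q) = Q*(-7/2) = -7*Q/2)
1/((S + U(-1*342)) - 239420) = 1/((-84630 - (-7)*342/2) - 239420) = 1/((-84630 - 7/2*(-342)) - 239420) = 1/((-84630 + 1197) - 239420) = 1/(-83433 - 239420) = 1/(-322853) = -1/322853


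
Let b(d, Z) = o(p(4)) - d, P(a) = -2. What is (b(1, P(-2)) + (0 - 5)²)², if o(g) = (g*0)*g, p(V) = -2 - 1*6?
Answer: 576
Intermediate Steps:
p(V) = -8 (p(V) = -2 - 6 = -8)
o(g) = 0 (o(g) = 0*g = 0)
b(d, Z) = -d (b(d, Z) = 0 - d = -d)
(b(1, P(-2)) + (0 - 5)²)² = (-1*1 + (0 - 5)²)² = (-1 + (-5)²)² = (-1 + 25)² = 24² = 576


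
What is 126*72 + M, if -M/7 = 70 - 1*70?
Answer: 9072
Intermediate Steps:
M = 0 (M = -7*(70 - 1*70) = -7*(70 - 70) = -7*0 = 0)
126*72 + M = 126*72 + 0 = 9072 + 0 = 9072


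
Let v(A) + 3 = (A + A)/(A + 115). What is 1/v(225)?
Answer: -34/57 ≈ -0.59649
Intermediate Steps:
v(A) = -3 + 2*A/(115 + A) (v(A) = -3 + (A + A)/(A + 115) = -3 + (2*A)/(115 + A) = -3 + 2*A/(115 + A))
1/v(225) = 1/((-345 - 1*225)/(115 + 225)) = 1/((-345 - 225)/340) = 1/((1/340)*(-570)) = 1/(-57/34) = -34/57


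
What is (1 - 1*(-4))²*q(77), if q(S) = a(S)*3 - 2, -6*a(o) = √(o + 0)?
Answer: -50 - 25*√77/2 ≈ -159.69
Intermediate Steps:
a(o) = -√o/6 (a(o) = -√(o + 0)/6 = -√o/6)
q(S) = -2 - √S/2 (q(S) = -√S/6*3 - 2 = -√S/2 - 2 = -2 - √S/2)
(1 - 1*(-4))²*q(77) = (1 - 1*(-4))²*(-2 - √77/2) = (1 + 4)²*(-2 - √77/2) = 5²*(-2 - √77/2) = 25*(-2 - √77/2) = -50 - 25*√77/2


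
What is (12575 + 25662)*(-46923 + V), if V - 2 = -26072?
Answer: -2791033341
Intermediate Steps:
V = -26070 (V = 2 - 26072 = -26070)
(12575 + 25662)*(-46923 + V) = (12575 + 25662)*(-46923 - 26070) = 38237*(-72993) = -2791033341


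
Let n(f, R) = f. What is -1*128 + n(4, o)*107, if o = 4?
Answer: 300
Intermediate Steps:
-1*128 + n(4, o)*107 = -1*128 + 4*107 = -128 + 428 = 300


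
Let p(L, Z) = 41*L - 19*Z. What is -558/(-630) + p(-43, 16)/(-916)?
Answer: 100741/32060 ≈ 3.1423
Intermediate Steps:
p(L, Z) = -19*Z + 41*L
-558/(-630) + p(-43, 16)/(-916) = -558/(-630) + (-19*16 + 41*(-43))/(-916) = -558*(-1/630) + (-304 - 1763)*(-1/916) = 31/35 - 2067*(-1/916) = 31/35 + 2067/916 = 100741/32060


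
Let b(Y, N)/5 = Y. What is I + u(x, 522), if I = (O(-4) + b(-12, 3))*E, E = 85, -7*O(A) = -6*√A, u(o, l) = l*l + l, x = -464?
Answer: 267906 + 1020*I/7 ≈ 2.6791e+5 + 145.71*I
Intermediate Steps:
u(o, l) = l + l² (u(o, l) = l² + l = l + l²)
O(A) = 6*√A/7 (O(A) = -(-6)*√A/7 = 6*√A/7)
b(Y, N) = 5*Y
I = -5100 + 1020*I/7 (I = (6*√(-4)/7 + 5*(-12))*85 = (6*(2*I)/7 - 60)*85 = (12*I/7 - 60)*85 = (-60 + 12*I/7)*85 = -5100 + 1020*I/7 ≈ -5100.0 + 145.71*I)
I + u(x, 522) = (-5100 + 1020*I/7) + 522*(1 + 522) = (-5100 + 1020*I/7) + 522*523 = (-5100 + 1020*I/7) + 273006 = 267906 + 1020*I/7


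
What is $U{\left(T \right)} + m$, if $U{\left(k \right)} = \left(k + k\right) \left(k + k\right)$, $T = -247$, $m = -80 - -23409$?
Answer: $267365$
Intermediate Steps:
$m = 23329$ ($m = -80 + 23409 = 23329$)
$U{\left(k \right)} = 4 k^{2}$ ($U{\left(k \right)} = 2 k 2 k = 4 k^{2}$)
$U{\left(T \right)} + m = 4 \left(-247\right)^{2} + 23329 = 4 \cdot 61009 + 23329 = 244036 + 23329 = 267365$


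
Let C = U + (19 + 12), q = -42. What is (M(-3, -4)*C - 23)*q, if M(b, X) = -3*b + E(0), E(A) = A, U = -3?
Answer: -9618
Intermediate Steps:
M(b, X) = -3*b (M(b, X) = -3*b + 0 = -3*b)
C = 28 (C = -3 + (19 + 12) = -3 + 31 = 28)
(M(-3, -4)*C - 23)*q = (-3*(-3)*28 - 23)*(-42) = (9*28 - 23)*(-42) = (252 - 23)*(-42) = 229*(-42) = -9618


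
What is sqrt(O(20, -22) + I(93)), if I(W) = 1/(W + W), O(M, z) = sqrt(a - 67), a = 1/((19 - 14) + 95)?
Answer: sqrt(4650 + 86490*I*sqrt(6699))/930 ≈ 2.0236 + 2.0223*I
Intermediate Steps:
a = 1/100 (a = 1/(5 + 95) = 1/100 ≈ 0.010000)
O(M, z) = I*sqrt(6699)/10 (O(M, z) = sqrt(1/100 - 67) = sqrt(-6699/100) = I*sqrt(6699)/10)
I(W) = 1/(2*W)
sqrt(O(20, -22) + I(93)) = sqrt(I*sqrt(6699)/10 + (1/2)/93) = sqrt(I*sqrt(6699)/10 + (1/2)*(1/93)) = sqrt(I*sqrt(6699)/10 + 1/186) = sqrt(1/186 + I*sqrt(6699)/10)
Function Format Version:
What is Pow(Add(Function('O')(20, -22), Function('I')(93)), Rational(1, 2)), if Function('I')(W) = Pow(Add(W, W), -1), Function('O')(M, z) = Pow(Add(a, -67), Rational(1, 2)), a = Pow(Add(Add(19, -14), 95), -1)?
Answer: Mul(Rational(1, 930), Pow(Add(4650, Mul(86490, I, Pow(6699, Rational(1, 2)))), Rational(1, 2))) ≈ Add(2.0236, Mul(2.0223, I))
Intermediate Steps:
a = Rational(1, 100) (a = Pow(Add(5, 95), -1) = Pow(100, -1) = Rational(1, 100) ≈ 0.010000)
Function('O')(M, z) = Mul(Rational(1, 10), I, Pow(6699, Rational(1, 2))) (Function('O')(M, z) = Pow(Add(Rational(1, 100), -67), Rational(1, 2)) = Pow(Rational(-6699, 100), Rational(1, 2)) = Mul(Rational(1, 10), I, Pow(6699, Rational(1, 2))))
Function('I')(W) = Mul(Rational(1, 2), Pow(W, -1)) (Function('I')(W) = Pow(Mul(2, W), -1) = Mul(Rational(1, 2), Pow(W, -1)))
Pow(Add(Function('O')(20, -22), Function('I')(93)), Rational(1, 2)) = Pow(Add(Mul(Rational(1, 10), I, Pow(6699, Rational(1, 2))), Mul(Rational(1, 2), Pow(93, -1))), Rational(1, 2)) = Pow(Add(Mul(Rational(1, 10), I, Pow(6699, Rational(1, 2))), Mul(Rational(1, 2), Rational(1, 93))), Rational(1, 2)) = Pow(Add(Mul(Rational(1, 10), I, Pow(6699, Rational(1, 2))), Rational(1, 186)), Rational(1, 2)) = Pow(Add(Rational(1, 186), Mul(Rational(1, 10), I, Pow(6699, Rational(1, 2)))), Rational(1, 2))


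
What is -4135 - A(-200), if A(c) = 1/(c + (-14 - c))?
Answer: -57889/14 ≈ -4134.9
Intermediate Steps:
A(c) = -1/14 (A(c) = 1/(-14) = -1/14)
-4135 - A(-200) = -4135 - 1*(-1/14) = -4135 + 1/14 = -57889/14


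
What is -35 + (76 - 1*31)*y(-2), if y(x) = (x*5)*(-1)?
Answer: 415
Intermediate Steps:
y(x) = -5*x (y(x) = (5*x)*(-1) = -5*x)
-35 + (76 - 1*31)*y(-2) = -35 + (76 - 1*31)*(-5*(-2)) = -35 + (76 - 31)*10 = -35 + 45*10 = -35 + 450 = 415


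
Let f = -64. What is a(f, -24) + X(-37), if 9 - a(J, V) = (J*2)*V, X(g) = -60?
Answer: -3123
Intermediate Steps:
a(J, V) = 9 - 2*J*V (a(J, V) = 9 - J*2*V = 9 - 2*J*V)
a(f, -24) + X(-37) = (9 - 2*(-64)*(-24)) - 60 = (9 - 3072) - 60 = -3063 - 60 = -3123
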